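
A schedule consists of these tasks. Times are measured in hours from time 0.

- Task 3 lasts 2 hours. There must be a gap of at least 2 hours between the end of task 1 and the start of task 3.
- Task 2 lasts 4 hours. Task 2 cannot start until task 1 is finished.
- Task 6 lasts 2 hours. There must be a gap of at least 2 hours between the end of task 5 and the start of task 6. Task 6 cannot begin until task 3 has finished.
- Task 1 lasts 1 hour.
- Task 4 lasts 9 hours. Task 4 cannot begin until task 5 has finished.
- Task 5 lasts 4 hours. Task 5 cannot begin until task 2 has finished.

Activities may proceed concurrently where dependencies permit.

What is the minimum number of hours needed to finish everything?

Task 1 has no prerequisites, so it starts at hour 0 and finishes at hour 1.
After task 1 (finishes hour 1, plus 2-hour gap → hour 3), task 3 can start at hour 3 and finishes at hour 5.
After task 1 (finishes hour 1), task 2 can start at hour 1 and finishes at hour 5.
Task 5 cannot begin until task 2 (finishes hour 5). It runs from hour 5 to 5 + 4 = hour 9.
Task 6 cannot start until task 5 (finishes hour 9, plus 2-hour gap → hour 11); task 3 (finishes hour 5). The controlling bound is hour 11, so task 6 finishes at 11 + 2 = hour 13.
After task 5 (finishes hour 9), task 4 can start at hour 9 and finishes at hour 18.
All tasks are finished once the last one completes. Finish times: Task 1 at 1, Task 2 at 5, Task 3 at 5, Task 4 at 18, Task 5 at 9, Task 6 at 13. The latest is hour 18.

18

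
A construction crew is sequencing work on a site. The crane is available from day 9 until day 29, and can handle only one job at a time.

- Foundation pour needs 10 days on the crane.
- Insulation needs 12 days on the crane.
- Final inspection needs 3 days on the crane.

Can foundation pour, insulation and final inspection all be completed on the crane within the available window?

The crane window is 29 − 9 = 20 days.
Running back to back, the jobs need 10 + 12 + 3 = 25 days on the crane.
Since 25 > 20, they cannot all fit.

No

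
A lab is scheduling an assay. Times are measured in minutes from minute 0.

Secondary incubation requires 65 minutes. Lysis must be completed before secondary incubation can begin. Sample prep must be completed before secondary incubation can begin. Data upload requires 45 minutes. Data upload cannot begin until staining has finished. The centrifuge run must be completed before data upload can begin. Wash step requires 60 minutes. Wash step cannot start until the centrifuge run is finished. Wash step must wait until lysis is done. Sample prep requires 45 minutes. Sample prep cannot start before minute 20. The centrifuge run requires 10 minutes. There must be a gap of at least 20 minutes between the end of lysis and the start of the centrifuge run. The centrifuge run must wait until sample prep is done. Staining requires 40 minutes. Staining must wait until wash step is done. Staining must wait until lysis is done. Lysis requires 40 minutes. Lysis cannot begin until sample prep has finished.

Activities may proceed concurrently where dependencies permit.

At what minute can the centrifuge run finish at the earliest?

After its own release at minute 20, sample prep can start at minute 20 and finishes at minute 65.
After sample prep (finishes minute 65), lysis can start at minute 65 and finishes at minute 105.
The centrifuge run has to wait for lysis (finishes minute 105, plus 20-minute gap → minute 125); sample prep (finishes minute 65). The latest of these is minute 125, so the centrifuge run runs minute 125 to 125 + 10 = minute 135.

135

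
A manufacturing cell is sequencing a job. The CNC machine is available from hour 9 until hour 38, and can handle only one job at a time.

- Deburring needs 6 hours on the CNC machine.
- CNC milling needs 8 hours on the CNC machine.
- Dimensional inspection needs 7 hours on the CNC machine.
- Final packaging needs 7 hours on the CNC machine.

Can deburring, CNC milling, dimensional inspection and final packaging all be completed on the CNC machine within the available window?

Yes

The CNC machine window is 38 − 9 = 29 hours.
Running back to back, the jobs need 6 + 8 + 7 + 7 = 28 hours on the CNC machine.
Since 28 ≤ 29, they fit within the window.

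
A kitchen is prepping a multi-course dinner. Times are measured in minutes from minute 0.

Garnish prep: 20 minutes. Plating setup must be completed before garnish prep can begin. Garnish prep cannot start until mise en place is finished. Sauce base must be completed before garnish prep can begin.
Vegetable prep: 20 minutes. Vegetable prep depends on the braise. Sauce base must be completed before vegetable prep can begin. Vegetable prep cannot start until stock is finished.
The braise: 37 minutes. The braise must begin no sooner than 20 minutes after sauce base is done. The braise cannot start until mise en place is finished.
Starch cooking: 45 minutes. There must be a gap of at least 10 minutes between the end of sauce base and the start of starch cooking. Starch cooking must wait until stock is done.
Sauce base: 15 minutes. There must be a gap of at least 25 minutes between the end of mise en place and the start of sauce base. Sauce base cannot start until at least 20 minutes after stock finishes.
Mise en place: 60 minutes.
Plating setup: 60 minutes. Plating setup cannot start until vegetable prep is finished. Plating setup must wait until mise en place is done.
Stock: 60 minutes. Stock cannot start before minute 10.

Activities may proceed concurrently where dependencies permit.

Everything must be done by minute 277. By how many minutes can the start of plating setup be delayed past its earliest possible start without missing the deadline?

Stock waits on its own release at minute 10, so it starts at minute 10 and finishes at 10 + 60 = minute 70.
Mise en place has no prerequisites, so it starts at minute 0 and finishes at minute 60.
Sauce base cannot start until mise en place (finishes minute 60, plus 25-minute gap → minute 85); stock (finishes minute 70, plus 20-minute gap → minute 90). The controlling bound is minute 90, so sauce base finishes at 90 + 15 = minute 105.
The braise cannot start until sauce base (finishes minute 105, plus 20-minute gap → minute 125); mise en place (finishes minute 60). The controlling bound is minute 125, so the braise finishes at 125 + 37 = minute 162.
For vegetable prep: the braise (finishes minute 162); sauce base (finishes minute 105); stock (finishes minute 70). Taking the maximum gives a start of minute 162, and it finishes at 162 + 20 = minute 182.
Plating setup cannot start until vegetable prep (finishes minute 182); mise en place (finishes minute 60). The controlling bound is minute 182, so plating setup finishes at 182 + 60 = minute 242.

Working backward from the deadline:
To finish by minute 277, garnish prep (duration 20) must start no later than minute 257.
Plating setup has to be done before garnish prep (must start by minute 257). That means finishing by minute 257, i.e. starting by 257 − 60 = minute 197.
So plating setup can start as early as minute 182 and as late as minute 197, giving 197 − 182 = 15 minutes of slack.

15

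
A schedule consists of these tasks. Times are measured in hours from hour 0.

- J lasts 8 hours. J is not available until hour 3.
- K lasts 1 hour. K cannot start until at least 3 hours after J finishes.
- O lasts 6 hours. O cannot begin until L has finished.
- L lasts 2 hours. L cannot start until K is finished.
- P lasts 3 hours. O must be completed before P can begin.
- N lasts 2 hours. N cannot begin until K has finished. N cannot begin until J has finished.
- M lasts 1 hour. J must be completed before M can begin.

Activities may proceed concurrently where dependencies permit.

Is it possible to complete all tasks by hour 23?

J cannot begin until its own release at hour 3. It runs from hour 3 to 3 + 8 = hour 11.
M waits on J (finishes hour 11), so it starts at hour 11 and finishes at 11 + 1 = hour 12.
After J (finishes hour 11, plus 3-hour gap → hour 14), K can start at hour 14 and finishes at hour 15.
For N: K (finishes hour 15); J (finishes hour 11). Taking the maximum gives a start of hour 15, and it finishes at 15 + 2 = hour 17.
After K (finishes hour 15), L can start at hour 15 and finishes at hour 17.
O waits on L (finishes hour 17), so it starts at hour 17 and finishes at 17 + 6 = hour 23.
P waits on O (finishes hour 23), so it starts at hour 23 and finishes at 23 + 3 = hour 26.
The earliest everything can be done is hour 26, which is after the deadline of 23, so it is not possible.

No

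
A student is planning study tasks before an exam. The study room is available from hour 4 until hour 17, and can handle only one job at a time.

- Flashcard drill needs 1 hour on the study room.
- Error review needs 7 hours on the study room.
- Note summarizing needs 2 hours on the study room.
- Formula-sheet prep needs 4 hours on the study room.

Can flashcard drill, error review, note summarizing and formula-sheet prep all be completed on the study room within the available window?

No

The study room window is 17 − 4 = 13 hours.
Running back to back, the jobs need 1 + 7 + 2 + 4 = 14 hours on the study room.
Since 14 > 13, they cannot all fit.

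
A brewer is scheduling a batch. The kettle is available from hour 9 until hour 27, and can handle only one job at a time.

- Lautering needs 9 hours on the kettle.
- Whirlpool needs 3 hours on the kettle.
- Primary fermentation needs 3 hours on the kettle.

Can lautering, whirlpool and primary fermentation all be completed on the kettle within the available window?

The kettle window is 27 − 9 = 18 hours.
Running back to back, the jobs need 9 + 3 + 3 = 15 hours on the kettle.
Since 15 ≤ 18, they fit within the window.

Yes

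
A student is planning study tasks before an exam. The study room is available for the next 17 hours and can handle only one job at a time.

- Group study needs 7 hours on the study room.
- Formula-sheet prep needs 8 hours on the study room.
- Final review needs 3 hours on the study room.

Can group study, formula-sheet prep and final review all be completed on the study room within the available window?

No

Running back to back, the jobs need 7 + 8 + 3 = 18 hours on the study room.
Since 18 > 17, they cannot all fit.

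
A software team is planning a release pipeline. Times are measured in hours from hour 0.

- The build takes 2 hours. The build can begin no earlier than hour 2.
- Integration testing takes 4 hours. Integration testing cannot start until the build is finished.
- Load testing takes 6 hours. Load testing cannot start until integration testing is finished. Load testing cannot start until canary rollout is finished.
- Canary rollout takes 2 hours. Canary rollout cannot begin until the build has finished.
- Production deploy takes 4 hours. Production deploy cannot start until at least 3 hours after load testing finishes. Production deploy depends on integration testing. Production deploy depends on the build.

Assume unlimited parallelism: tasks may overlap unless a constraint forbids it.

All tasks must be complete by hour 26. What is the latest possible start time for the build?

7

Nothing follows production deploy; the deadline of hour 26 is its only limit. It must start by 26 − 4 = hour 22.
Load testing has to be done before production deploy (must start by hour 22, minus 3-hour gap → hour 19). That means finishing by hour 19, i.e. starting by 19 − 6 = hour 13.
Integration testing has several dependents: load testing (must start by hour 13); production deploy (must start by hour 22). The earliest of those limits is hour 13, so integration testing must start by 13 − 4 = hour 9.
Canary rollout must finish before load testing (must start by hour 13). With a 2-hour duration, canary rollout must start by 13 − 2 = hour 11.
For the build: integration testing (must start by hour 9); canary rollout (must start by hour 11); production deploy (must start by hour 22). The most restrictive is hour 9; with a 2-hour duration, the build must start by hour 7.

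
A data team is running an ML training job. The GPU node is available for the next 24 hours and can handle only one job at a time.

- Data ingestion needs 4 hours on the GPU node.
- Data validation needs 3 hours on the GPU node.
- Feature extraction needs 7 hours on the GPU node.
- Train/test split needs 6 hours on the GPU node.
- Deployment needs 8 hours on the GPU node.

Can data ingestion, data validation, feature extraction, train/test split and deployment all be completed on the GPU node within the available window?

Running back to back, the jobs need 4 + 3 + 7 + 6 + 8 = 28 hours on the GPU node.
Since 28 > 24, they cannot all fit.

No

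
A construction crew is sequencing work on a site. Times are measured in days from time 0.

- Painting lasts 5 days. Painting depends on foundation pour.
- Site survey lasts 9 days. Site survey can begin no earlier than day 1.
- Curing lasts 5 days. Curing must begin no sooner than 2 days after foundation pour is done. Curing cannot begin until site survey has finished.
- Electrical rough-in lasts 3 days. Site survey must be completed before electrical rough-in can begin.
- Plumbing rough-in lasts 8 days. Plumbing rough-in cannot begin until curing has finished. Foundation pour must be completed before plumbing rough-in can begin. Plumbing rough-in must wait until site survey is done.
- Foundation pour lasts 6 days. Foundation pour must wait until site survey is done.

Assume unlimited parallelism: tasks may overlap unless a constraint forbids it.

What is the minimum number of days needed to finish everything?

31

Site survey cannot begin until its own release at day 1. It runs from day 1 to 1 + 9 = day 10.
Electrical rough-in waits on site survey (finishes day 10), so it starts at day 10 and finishes at 10 + 3 = day 13.
Foundation pour waits on site survey (finishes day 10), so it starts at day 10 and finishes at 10 + 6 = day 16.
Painting waits on foundation pour (finishes day 16), so it starts at day 16 and finishes at 16 + 5 = day 21.
Curing needs all of foundation pour (finishes day 16, plus 2-day gap → day 18); site survey (finishes day 10). That puts its earliest start at day 18; it finishes at 18 + 5 = day 23.
Plumbing rough-in cannot start until curing (finishes day 23); foundation pour (finishes day 16); site survey (finishes day 10). The controlling bound is day 23, so plumbing rough-in finishes at 23 + 8 = day 31.
All tasks are finished once the last one completes. Finish times: Site survey at 10, Foundation pour at 16, Curing at 23, Plumbing rough-in at 31, Electrical rough-in at 13, Painting at 21. The latest is day 31.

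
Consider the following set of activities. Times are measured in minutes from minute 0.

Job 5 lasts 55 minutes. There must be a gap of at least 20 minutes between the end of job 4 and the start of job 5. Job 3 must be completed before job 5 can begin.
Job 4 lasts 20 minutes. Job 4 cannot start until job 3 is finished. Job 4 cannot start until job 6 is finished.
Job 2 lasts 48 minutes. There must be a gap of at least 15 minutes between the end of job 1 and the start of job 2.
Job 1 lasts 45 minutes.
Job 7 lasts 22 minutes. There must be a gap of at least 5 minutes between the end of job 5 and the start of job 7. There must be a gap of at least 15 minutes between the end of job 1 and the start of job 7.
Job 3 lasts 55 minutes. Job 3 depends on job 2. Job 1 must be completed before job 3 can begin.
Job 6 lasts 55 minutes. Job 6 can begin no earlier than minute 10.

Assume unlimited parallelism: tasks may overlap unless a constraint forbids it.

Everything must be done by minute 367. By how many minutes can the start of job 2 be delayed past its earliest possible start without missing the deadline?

Job 1 has no prerequisites, so it starts at minute 0 and finishes at minute 45.
Job 2 waits on job 1 (finishes minute 45, plus 15-minute gap → minute 60), so it starts at minute 60 and finishes at 60 + 48 = minute 108.

Working backward from the deadline:
Job 7 has no dependents, so it just needs to finish by minute 367. Starting by 367 − 22 = minute 345 achieves that.
Job 5 must finish before job 7 (must start by minute 345, minus 5-minute gap → minute 340). With a 55-minute duration, job 5 must start by 340 − 55 = minute 285.
Job 4 must finish before job 5 (must start by minute 285, minus 20-minute gap → minute 265). With a 20-minute duration, job 4 must start by 265 − 20 = minute 245.
Job 3 has several dependents: job 4 (must start by minute 245); job 5 (must start by minute 285). The earliest of those limits is minute 245, so job 3 must start by 245 − 55 = minute 190.
Since job 3 (must start by minute 190) depends on it, job 2 must finish by minute 190. Backing off its 48-minute duration gives a latest start of minute 142.
So job 2 can start as early as minute 60 and as late as minute 142, giving 142 − 60 = 82 minutes of slack.

82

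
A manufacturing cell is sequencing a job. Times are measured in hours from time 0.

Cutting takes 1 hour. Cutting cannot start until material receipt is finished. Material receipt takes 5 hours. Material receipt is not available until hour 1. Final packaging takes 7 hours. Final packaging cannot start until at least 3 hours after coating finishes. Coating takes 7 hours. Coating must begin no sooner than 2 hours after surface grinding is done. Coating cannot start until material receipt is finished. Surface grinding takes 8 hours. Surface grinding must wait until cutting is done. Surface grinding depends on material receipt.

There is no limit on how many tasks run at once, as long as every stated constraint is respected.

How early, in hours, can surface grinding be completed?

15

Material receipt waits on its own release at hour 1, so it starts at hour 1 and finishes at 1 + 5 = hour 6.
Cutting cannot begin until material receipt (finishes hour 6). It runs from hour 6 to 6 + 1 = hour 7.
Surface grinding cannot start until cutting (finishes hour 7); material receipt (finishes hour 6). The controlling bound is hour 7, so surface grinding finishes at 7 + 8 = hour 15.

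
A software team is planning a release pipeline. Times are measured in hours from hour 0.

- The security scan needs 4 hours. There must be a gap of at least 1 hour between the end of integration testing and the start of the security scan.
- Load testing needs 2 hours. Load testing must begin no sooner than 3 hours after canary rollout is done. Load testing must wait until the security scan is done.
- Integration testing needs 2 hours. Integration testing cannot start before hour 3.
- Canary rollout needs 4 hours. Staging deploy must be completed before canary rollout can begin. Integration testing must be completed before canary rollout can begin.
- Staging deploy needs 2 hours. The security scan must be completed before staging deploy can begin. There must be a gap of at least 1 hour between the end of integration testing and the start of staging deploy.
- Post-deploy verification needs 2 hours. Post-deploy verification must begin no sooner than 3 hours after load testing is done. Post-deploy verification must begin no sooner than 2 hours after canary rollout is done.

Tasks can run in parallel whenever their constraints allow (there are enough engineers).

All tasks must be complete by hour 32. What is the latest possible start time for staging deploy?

16

Nothing follows post-deploy verification; the deadline of hour 32 is its only limit. It must start by 32 − 2 = hour 30.
Load testing feeds into post-deploy verification (must start by hour 30, minus 3-hour gap → hour 27); so load testing must finish by hour 27 and therefore start by hour 25.
Canary rollout must finish in time for load testing (must start by hour 25, minus 3-hour gap → hour 22); post-deploy verification (must start by hour 30, minus 2-hour gap → hour 28). The tightest is hour 22, so canary rollout must start by 22 − 4 = hour 18.
Since canary rollout (must start by hour 18) depends on it, staging deploy must finish by hour 18. Backing off its 2-hour duration gives a latest start of hour 16.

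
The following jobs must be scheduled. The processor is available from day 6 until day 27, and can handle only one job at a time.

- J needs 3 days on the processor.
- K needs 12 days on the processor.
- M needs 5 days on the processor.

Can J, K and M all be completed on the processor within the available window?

The processor window is 27 − 6 = 21 days.
Running back to back, the jobs need 3 + 12 + 5 = 20 days on the processor.
Since 20 ≤ 21, they fit within the window.

Yes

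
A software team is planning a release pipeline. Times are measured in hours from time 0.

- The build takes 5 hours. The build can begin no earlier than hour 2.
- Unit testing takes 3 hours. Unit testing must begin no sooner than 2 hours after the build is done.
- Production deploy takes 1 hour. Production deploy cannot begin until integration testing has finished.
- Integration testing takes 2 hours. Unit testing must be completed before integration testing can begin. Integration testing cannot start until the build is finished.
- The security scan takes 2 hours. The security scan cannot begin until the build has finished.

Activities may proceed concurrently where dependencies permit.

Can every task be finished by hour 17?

The build cannot begin until its own release at hour 2. It runs from hour 2 to 2 + 5 = hour 7.
The security scan cannot begin until the build (finishes hour 7). It runs from hour 7 to 7 + 2 = hour 9.
Unit testing cannot begin until the build (finishes hour 7, plus 2-hour gap → hour 9). It runs from hour 9 to 9 + 3 = hour 12.
Integration testing needs all of unit testing (finishes hour 12); the build (finishes hour 7). That puts its earliest start at hour 12; it finishes at 12 + 2 = hour 14.
Production deploy cannot begin until integration testing (finishes hour 14). It runs from hour 14 to 14 + 1 = hour 15.
Every task is finished by hour 15, which is no later than the deadline of 17, so the schedule is feasible.

Yes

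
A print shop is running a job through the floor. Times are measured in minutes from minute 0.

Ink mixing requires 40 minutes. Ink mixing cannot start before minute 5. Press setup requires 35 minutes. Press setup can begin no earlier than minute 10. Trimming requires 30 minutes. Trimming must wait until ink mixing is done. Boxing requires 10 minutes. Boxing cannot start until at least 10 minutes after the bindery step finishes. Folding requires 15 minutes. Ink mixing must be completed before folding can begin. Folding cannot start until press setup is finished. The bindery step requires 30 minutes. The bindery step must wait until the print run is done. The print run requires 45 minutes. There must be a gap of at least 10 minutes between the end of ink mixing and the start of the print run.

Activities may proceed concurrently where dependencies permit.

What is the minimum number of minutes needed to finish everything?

Press setup cannot begin until its own release at minute 10. It runs from minute 10 to 10 + 35 = minute 45.
Ink mixing cannot begin until its own release at minute 5. It runs from minute 5 to 5 + 40 = minute 45.
Folding needs all of ink mixing (finishes minute 45); press setup (finishes minute 45). That puts its earliest start at minute 45; it finishes at 45 + 15 = minute 60.
Trimming cannot begin until ink mixing (finishes minute 45). It runs from minute 45 to 45 + 30 = minute 75.
The print run cannot begin until ink mixing (finishes minute 45, plus 10-minute gap → minute 55). It runs from minute 55 to 55 + 45 = minute 100.
After the print run (finishes minute 100), the bindery step can start at minute 100 and finishes at minute 130.
After the bindery step (finishes minute 130, plus 10-minute gap → minute 140), boxing can start at minute 140 and finishes at minute 150.
All tasks are finished once the last one completes. Finish times: Ink mixing at 45, Press setup at 45, The print run at 100, Trimming at 75, Folding at 60, The bindery step at 130, Boxing at 150. The latest is minute 150.

150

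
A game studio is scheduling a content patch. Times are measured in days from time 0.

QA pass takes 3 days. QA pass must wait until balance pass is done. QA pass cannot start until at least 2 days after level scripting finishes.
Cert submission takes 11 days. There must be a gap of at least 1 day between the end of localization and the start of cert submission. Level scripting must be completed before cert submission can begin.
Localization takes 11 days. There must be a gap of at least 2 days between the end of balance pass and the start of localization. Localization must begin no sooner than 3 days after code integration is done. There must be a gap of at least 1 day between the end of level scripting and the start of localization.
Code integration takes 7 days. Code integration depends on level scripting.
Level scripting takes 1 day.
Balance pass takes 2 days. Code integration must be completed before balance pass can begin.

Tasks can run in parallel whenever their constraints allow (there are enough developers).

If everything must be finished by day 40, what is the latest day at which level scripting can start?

Cert submission has no dependents, so it just needs to finish by day 40. Starting by 40 − 11 = day 29 achieves that.
Localization has to be done before cert submission (must start by day 29, minus 1-day gap → day 28). That means finishing by day 28, i.e. starting by 28 − 11 = day 17.
QA pass has no dependents, so it just needs to finish by day 40. Starting by 40 − 3 = day 37 achieves that.
For balance pass: localization (must start by day 17, minus 2-day gap → day 15); QA pass (must start by day 37). The most restrictive is day 15; with a 2-day duration, balance pass must start by day 13.
Code integration feeds balance pass (must start by day 13); localization (must start by day 17, minus 3-day gap → day 14). Taking the minimum, code integration must finish by day 13 and start by 13 − 7 = day 6.
Level scripting feeds code integration (must start by day 6); localization (must start by day 17, minus 1-day gap → day 16); QA pass (must start by day 37, minus 2-day gap → day 35); cert submission (must start by day 29). Taking the minimum, level scripting must finish by day 6 and start by 6 − 1 = day 5.

5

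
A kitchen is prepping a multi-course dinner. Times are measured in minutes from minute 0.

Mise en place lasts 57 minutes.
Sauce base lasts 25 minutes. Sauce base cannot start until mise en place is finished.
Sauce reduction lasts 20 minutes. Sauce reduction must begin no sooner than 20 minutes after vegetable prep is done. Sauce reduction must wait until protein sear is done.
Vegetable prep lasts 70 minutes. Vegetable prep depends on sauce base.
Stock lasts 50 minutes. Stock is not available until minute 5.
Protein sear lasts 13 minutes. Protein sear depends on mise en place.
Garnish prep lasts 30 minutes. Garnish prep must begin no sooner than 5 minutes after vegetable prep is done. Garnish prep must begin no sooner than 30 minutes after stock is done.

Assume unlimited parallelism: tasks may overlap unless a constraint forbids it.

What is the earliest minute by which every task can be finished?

Stock cannot begin until its own release at minute 5. It runs from minute 5 to 5 + 50 = minute 55.
Mise en place can start immediately at minute 0; it finishes at minute 57.
Protein sear cannot begin until mise en place (finishes minute 57). It runs from minute 57 to 57 + 13 = minute 70.
After mise en place (finishes minute 57), sauce base can start at minute 57 and finishes at minute 82.
Vegetable prep cannot begin until sauce base (finishes minute 82). It runs from minute 82 to 82 + 70 = minute 152.
Garnish prep needs all of vegetable prep (finishes minute 152, plus 5-minute gap → minute 157); stock (finishes minute 55, plus 30-minute gap → minute 85). That puts its earliest start at minute 157; it finishes at 157 + 30 = minute 187.
Sauce reduction cannot start until vegetable prep (finishes minute 152, plus 20-minute gap → minute 172); protein sear (finishes minute 70). The controlling bound is minute 172, so sauce reduction finishes at 172 + 20 = minute 192.
All tasks are finished once the last one completes. Finish times: Mise en place at 57, Stock at 55, Sauce base at 82, Protein sear at 70, Vegetable prep at 152, Sauce reduction at 192, Garnish prep at 187. The latest is minute 192.

192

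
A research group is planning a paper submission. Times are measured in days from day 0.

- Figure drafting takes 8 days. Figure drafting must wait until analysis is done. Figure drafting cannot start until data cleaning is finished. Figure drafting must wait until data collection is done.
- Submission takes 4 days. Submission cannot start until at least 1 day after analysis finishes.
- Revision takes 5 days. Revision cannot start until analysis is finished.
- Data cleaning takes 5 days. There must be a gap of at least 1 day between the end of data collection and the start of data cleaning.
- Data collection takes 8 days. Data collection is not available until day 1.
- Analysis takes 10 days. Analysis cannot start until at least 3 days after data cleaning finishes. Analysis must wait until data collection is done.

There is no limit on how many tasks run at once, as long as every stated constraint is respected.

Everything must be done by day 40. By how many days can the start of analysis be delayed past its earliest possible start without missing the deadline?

4

After its own release at day 1, data collection can start at day 1 and finishes at day 9.
After data collection (finishes day 9, plus 1-day gap → day 10), data cleaning can start at day 10 and finishes at day 15.
Analysis has to wait for data cleaning (finishes day 15, plus 3-day gap → day 18); data collection (finishes day 9). The latest of these is day 18, so analysis runs day 18 to 18 + 10 = day 28.

Working backward from the deadline:
Figure drafting must finish by day 40; it takes 8 days, so it must start by 40 − 8 = day 32.
Revision must finish by day 40; it takes 5 days, so it must start by 40 − 5 = day 35.
To finish by day 40, submission (duration 4) must start no later than day 36.
Analysis has several dependents: figure drafting (must start by day 32); revision (must start by day 35); submission (must start by day 36, minus 1-day gap → day 35). The earliest of those limits is day 32, so analysis must start by 32 − 10 = day 22.
So analysis can start as early as day 18 and as late as day 22, giving 22 − 18 = 4 days of slack.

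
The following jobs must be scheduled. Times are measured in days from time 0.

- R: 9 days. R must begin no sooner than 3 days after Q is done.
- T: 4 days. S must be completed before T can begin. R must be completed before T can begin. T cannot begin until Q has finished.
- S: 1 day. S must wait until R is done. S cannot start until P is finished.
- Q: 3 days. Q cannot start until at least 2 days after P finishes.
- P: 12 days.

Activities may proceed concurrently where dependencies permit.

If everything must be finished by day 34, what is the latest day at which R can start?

20

T has no dependents, so it just needs to finish by day 34. Starting by 34 − 4 = day 30 achieves that.
S feeds into T (must start by day 30); so S must finish by day 30 and therefore start by day 29.
R feeds S (must start by day 29); T (must start by day 30). Taking the minimum, R must finish by day 29 and start by 29 − 9 = day 20.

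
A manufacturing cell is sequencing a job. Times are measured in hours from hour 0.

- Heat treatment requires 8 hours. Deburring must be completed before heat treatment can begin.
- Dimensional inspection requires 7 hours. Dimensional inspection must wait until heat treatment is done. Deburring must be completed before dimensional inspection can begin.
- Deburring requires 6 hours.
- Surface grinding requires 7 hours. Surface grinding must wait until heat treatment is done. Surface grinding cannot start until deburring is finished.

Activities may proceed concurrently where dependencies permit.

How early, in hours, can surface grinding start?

14

Nothing blocks deburring, so it runs from hour 0 to hour 6.
After deburring (finishes hour 6), heat treatment can start at hour 6 and finishes at hour 14.
Surface grinding waits on heat treatment (finishes hour 14); deburring (finishes hour 6). The latest of these is hour 14, which is the earliest surface grinding can start.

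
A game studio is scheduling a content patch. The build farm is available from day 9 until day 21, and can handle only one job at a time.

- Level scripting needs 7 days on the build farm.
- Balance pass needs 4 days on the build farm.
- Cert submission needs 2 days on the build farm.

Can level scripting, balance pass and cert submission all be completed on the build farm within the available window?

No

The build farm window is 21 − 9 = 12 days.
Running back to back, the jobs need 7 + 4 + 2 = 13 days on the build farm.
Since 13 > 12, they cannot all fit.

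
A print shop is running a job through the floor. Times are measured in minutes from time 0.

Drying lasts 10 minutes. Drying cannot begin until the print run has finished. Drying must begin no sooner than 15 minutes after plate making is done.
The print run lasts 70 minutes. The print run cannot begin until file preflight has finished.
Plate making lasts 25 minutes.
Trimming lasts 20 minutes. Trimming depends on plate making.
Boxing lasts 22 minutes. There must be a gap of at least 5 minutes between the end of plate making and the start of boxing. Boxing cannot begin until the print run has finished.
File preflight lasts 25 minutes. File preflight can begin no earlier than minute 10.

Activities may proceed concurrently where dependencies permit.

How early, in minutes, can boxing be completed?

127

Nothing blocks plate making, so it runs from minute 0 to minute 25.
File preflight cannot begin until its own release at minute 10. It runs from minute 10 to 10 + 25 = minute 35.
The print run waits on file preflight (finishes minute 35), so it starts at minute 35 and finishes at 35 + 70 = minute 105.
Boxing cannot start until plate making (finishes minute 25, plus 5-minute gap → minute 30); the print run (finishes minute 105). The controlling bound is minute 105, so boxing finishes at 105 + 22 = minute 127.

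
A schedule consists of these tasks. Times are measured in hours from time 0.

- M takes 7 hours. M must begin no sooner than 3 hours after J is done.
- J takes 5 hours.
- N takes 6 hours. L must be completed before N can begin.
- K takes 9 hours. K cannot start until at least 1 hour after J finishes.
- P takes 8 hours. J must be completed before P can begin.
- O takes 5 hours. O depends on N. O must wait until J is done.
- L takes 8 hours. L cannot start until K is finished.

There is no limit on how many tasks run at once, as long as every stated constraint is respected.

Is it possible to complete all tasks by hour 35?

Yes

J can start immediately at hour 0; it finishes at hour 5.
P waits on J (finishes hour 5), so it starts at hour 5 and finishes at 5 + 8 = hour 13.
M waits on J (finishes hour 5, plus 3-hour gap → hour 8), so it starts at hour 8 and finishes at 8 + 7 = hour 15.
K waits on J (finishes hour 5, plus 1-hour gap → hour 6), so it starts at hour 6 and finishes at 6 + 9 = hour 15.
L waits on K (finishes hour 15), so it starts at hour 15 and finishes at 15 + 8 = hour 23.
After L (finishes hour 23), N can start at hour 23 and finishes at hour 29.
O has to wait for N (finishes hour 29); J (finishes hour 5). The latest of these is hour 29, so O runs hour 29 to 29 + 5 = hour 34.
Every task is finished by hour 34, which is no later than the deadline of 35, so the schedule is feasible.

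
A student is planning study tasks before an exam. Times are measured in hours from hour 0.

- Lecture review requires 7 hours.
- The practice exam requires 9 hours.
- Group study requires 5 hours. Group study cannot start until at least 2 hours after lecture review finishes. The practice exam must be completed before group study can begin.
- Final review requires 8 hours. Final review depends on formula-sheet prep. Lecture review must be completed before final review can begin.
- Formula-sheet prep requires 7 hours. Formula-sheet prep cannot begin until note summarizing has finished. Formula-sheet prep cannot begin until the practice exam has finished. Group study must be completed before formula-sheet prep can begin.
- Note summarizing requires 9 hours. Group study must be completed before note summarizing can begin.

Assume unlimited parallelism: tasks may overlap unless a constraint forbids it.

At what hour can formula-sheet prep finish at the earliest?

30

Nothing blocks the practice exam, so it runs from hour 0 to hour 9.
Lecture review has no prerequisites, so it starts at hour 0 and finishes at hour 7.
Group study has to wait for lecture review (finishes hour 7, plus 2-hour gap → hour 9); the practice exam (finishes hour 9). The latest of these is hour 9, so group study runs hour 9 to 9 + 5 = hour 14.
Note summarizing waits on group study (finishes hour 14), so it starts at hour 14 and finishes at 14 + 9 = hour 23.
For formula-sheet prep: note summarizing (finishes hour 23); the practice exam (finishes hour 9); group study (finishes hour 14). Taking the maximum gives a start of hour 23, and it finishes at 23 + 7 = hour 30.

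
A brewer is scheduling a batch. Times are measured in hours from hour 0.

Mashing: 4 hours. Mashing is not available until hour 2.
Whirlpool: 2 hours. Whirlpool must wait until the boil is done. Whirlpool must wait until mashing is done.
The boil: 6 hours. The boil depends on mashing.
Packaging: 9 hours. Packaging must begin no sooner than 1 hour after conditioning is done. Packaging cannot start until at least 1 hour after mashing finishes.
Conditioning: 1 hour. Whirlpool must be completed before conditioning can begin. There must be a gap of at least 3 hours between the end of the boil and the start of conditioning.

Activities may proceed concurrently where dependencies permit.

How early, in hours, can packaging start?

Mashing waits on its own release at hour 2, so it starts at hour 2 and finishes at 2 + 4 = hour 6.
The boil cannot begin until mashing (finishes hour 6). It runs from hour 6 to 6 + 6 = hour 12.
Whirlpool has to wait for the boil (finishes hour 12); mashing (finishes hour 6). The latest of these is hour 12, so whirlpool runs hour 12 to 12 + 2 = hour 14.
Conditioning needs all of whirlpool (finishes hour 14); the boil (finishes hour 12, plus 3-hour gap → hour 15). That puts its earliest start at hour 15; it finishes at 15 + 1 = hour 16.
Packaging waits on conditioning (finishes hour 16, plus 1-hour gap → hour 17); mashing (finishes hour 6, plus 1-hour gap → hour 7). The latest of these is hour 17, which is the earliest packaging can start.

17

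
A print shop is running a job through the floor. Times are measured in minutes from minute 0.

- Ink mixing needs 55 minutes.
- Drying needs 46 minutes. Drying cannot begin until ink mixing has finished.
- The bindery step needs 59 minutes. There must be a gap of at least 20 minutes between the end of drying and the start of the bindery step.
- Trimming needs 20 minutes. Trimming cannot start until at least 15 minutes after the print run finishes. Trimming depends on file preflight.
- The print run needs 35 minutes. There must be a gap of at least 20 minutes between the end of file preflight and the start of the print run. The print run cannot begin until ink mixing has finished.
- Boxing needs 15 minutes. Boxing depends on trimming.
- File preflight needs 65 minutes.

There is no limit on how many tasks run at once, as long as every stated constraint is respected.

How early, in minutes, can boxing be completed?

Ink mixing has no prerequisites, so it starts at minute 0 and finishes at minute 55.
File preflight can start immediately at minute 0; it finishes at minute 65.
The print run has to wait for file preflight (finishes minute 65, plus 20-minute gap → minute 85); ink mixing (finishes minute 55). The latest of these is minute 85, so the print run runs minute 85 to 85 + 35 = minute 120.
For trimming: the print run (finishes minute 120, plus 15-minute gap → minute 135); file preflight (finishes minute 65). Taking the maximum gives a start of minute 135, and it finishes at 135 + 20 = minute 155.
Boxing cannot begin until trimming (finishes minute 155). It runs from minute 155 to 155 + 15 = minute 170.

170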